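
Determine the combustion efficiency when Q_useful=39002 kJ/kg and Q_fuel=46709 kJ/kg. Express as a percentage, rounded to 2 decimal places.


Efficiency = (Q_useful / Q_fuel) * 100
Efficiency = (39002 / 46709) * 100
Efficiency = 0.8350 * 100 = 83.50%


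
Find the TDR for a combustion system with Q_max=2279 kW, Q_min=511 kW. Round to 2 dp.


TDR = Q_max / Q_min
TDR = 2279 / 511 = 4.46


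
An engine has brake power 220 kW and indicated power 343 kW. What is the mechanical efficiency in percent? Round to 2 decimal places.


eta_mech = (BP / IP) * 100
Ratio = 220 / 343 = 0.6414
eta_mech = 0.6414 * 100 = 64.14%


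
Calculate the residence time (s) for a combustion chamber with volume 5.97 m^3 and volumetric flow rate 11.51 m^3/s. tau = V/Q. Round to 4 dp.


tau = V / Q_flow
tau = 5.97 / 11.51 = 0.5187 s


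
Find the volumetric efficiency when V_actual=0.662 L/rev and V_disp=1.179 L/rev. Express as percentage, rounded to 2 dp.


eta_v = (V_actual / V_disp) * 100
Ratio = 0.662 / 1.179 = 0.5615
eta_v = 0.5615 * 100 = 56.15%


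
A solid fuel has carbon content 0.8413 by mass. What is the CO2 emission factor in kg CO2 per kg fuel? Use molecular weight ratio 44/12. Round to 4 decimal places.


EF = C_frac * (M_CO2 / M_C)
EF = 0.8413 * (44/12)
EF = 0.8413 * 3.666667 = 3.0848 kg_CO2/kg_fuel


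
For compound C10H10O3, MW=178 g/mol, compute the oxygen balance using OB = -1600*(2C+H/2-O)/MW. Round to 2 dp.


OB = -1600 * (2C + H/2 - O) / MW
Inner = 2*10 + 10/2 - 3 = 22.00
OB = -1600 * 22.00 / 178 = -197.75%


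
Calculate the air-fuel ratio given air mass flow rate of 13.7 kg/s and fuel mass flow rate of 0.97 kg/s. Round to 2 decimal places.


AFR = m_air / m_fuel
AFR = 13.7 / 0.97 = 14.12


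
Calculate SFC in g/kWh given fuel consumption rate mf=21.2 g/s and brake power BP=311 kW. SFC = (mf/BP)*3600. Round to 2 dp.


SFC = (mf / BP) * 3600
Rate = 21.2 / 311 = 0.068167 g/(s*kW)
SFC = 0.068167 * 3600 = 245.40 g/kWh


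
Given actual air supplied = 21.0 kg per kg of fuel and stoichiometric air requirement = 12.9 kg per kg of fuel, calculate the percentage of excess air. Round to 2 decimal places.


Excess air = actual - stoichiometric = 21.0 - 12.9 = 8.10 kg/kg fuel
Excess air % = (excess / stoich) * 100 = (8.10 / 12.9) * 100 = 62.79%


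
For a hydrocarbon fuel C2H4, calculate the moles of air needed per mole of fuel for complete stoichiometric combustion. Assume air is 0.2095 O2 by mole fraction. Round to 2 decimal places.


Balanced combustion: C2H4 + 3 O2 -> 2 CO2 + 2 H2O
O2 needed = C + H/4 = 2 + 4/4 = 3.00 moles
Air moles = O2 / 0.2095 = 3.00 / 0.2095 = 14.32 moles air


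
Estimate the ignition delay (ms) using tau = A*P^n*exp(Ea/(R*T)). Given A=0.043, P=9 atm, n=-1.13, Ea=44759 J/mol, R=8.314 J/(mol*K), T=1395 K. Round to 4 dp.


tau = A * P^n * exp(Ea/(R*T))
P^n = 9^(-1.13) = 0.08350375
Ea/(R*T) = 44759/(8.314*1395) = 3.859190
exp(Ea/(R*T)) = 47.426914
tau = 0.043 * 0.08350375 * 47.426914 = 0.1703 ms


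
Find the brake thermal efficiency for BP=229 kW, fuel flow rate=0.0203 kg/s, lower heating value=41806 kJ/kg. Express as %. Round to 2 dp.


eta_BTE = (BP / (mf * LHV)) * 100
Denominator = 0.0203 * 41806 = 848.6618 kW
eta_BTE = (229 / 848.6618) * 100 = 26.98%


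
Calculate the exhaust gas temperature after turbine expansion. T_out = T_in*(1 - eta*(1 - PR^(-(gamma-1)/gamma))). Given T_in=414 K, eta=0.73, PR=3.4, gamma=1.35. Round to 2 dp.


T_out = T_in * (1 - eta * (1 - PR^(-(gamma-1)/gamma)))
Exponent = -(1.35-1)/1.35 = -0.25925926
PR^exp = 3.4^(-0.25925926) = 0.72813041
Factor = 1 - 0.73*(1 - 0.72813041) = 0.80153520
T_out = 414 * 0.80153520 = 331.84 K


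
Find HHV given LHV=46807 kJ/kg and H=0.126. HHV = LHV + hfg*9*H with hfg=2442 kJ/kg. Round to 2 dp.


HHV = LHV + hfg * 9 * H
Water addition = 2442 * 9 * 0.126 = 2769.228 kJ/kg
HHV = 46807 + 2769.228 = 49576.23 kJ/kg


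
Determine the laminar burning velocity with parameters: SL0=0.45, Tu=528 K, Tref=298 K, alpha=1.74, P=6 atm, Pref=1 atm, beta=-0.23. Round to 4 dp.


SL = SL0 * (Tu/Tref)^alpha * (P/Pref)^beta
T ratio = 528/298 = 1.77181208
(T ratio)^alpha = 1.77181208^1.74 = 2.705495
(P/Pref)^beta = 6^(-0.23) = 0.662255
SL = 0.45 * 2.705495 * 0.662255 = 0.8063 m/s


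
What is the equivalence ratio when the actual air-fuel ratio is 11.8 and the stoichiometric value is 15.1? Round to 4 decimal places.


phi = AFR_stoich / AFR_actual
phi = 15.1 / 11.8 = 1.2797


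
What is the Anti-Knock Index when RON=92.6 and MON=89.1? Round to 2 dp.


AKI = (RON + MON) / 2
AKI = (92.6 + 89.1) / 2
AKI = 181.7 / 2 = 90.85


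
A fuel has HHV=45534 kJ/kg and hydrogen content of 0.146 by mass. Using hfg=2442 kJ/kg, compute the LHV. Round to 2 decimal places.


LHV = HHV - hfg * 9 * H
Water correction = 2442 * 9 * 0.146 = 3208.788 kJ/kg
LHV = 45534 - 3208.788 = 42325.21 kJ/kg


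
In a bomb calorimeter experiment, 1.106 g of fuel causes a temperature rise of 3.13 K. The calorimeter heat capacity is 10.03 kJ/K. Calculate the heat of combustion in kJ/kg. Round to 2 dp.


Hc = C_cal * delta_T / m_fuel
Q_released = 10.03 * 3.13 = 31.3939 kJ
m_fuel = 1.106 g = 1.106/1000 kg = 0.001106 kg
Hc = 31.3939 / 0.001106 = 28385.08 kJ/kg


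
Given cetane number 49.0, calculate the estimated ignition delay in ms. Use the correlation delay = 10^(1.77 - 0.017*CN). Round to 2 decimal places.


delay = 10^(1.77 - 0.017*CN)
Exponent = 1.77 - 0.017*49.0 = 0.9370
delay = 10^0.9370 = 8.65 ms


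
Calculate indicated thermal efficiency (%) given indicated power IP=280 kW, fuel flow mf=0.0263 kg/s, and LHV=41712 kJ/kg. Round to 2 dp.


eta_ith = (IP / (mf * LHV)) * 100
Denominator = 0.0263 * 41712 = 1097.0256 kW
eta_ith = (280 / 1097.0256) * 100 = 25.52%


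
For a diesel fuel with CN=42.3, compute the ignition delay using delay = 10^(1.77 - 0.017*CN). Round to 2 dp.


delay = 10^(1.77 - 0.017*CN)
Exponent = 1.77 - 0.017*42.3 = 1.0509
delay = 10^1.0509 = 11.24 ms


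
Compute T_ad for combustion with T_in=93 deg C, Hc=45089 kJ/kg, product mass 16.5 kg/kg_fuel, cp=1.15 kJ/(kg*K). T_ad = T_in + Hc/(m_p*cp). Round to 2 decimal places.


T_ad = T_in + Hc / (m_p * cp)
Denominator = 16.5 * 1.15 = 18.9750
Temperature rise = 45089 / 18.9750 = 2376.23 K
T_ad = 93 + 2376.23 = 2469.23 deg C


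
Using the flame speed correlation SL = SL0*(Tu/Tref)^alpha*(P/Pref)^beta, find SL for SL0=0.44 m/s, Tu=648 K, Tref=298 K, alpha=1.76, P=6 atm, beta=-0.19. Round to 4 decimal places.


SL = SL0 * (Tu/Tref)^alpha * (P/Pref)^beta
T ratio = 648/298 = 2.17449664
(T ratio)^alpha = 2.17449664^1.76 = 3.924202
(P/Pref)^beta = 6^(-0.19) = 0.711461
SL = 0.44 * 3.924202 * 0.711461 = 1.2284 m/s


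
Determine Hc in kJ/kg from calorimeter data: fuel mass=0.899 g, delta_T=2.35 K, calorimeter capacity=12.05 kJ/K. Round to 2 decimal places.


Hc = C_cal * delta_T / m_fuel
Q_released = 12.05 * 2.35 = 28.3175 kJ
m_fuel = 0.899 g = 0.899/1000 kg = 0.000899 kg
Hc = 28.3175 / 0.000899 = 31498.89 kJ/kg


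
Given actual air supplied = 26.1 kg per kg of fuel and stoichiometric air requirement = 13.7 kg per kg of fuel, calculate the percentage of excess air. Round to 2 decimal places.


Excess air = actual - stoichiometric = 26.1 - 13.7 = 12.40 kg/kg fuel
Excess air % = (excess / stoich) * 100 = (12.40 / 13.7) * 100 = 90.51%


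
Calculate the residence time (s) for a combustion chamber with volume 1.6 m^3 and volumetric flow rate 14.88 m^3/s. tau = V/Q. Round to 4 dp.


tau = V / Q_flow
tau = 1.6 / 14.88 = 0.1075 s


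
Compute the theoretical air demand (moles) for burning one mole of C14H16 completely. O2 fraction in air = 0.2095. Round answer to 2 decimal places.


Balanced combustion: C14H16 + 18 O2 -> 14 CO2 + 8 H2O
O2 needed = C + H/4 = 14 + 16/4 = 18.00 moles
Air moles = O2 / 0.2095 = 18.00 / 0.2095 = 85.92 moles air


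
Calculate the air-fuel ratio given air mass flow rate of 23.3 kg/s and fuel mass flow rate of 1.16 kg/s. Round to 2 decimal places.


AFR = m_air / m_fuel
AFR = 23.3 / 1.16 = 20.09


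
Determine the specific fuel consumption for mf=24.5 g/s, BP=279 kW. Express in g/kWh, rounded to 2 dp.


SFC = (mf / BP) * 3600
Rate = 24.5 / 279 = 0.087814 g/(s*kW)
SFC = 0.087814 * 3600 = 316.13 g/kWh


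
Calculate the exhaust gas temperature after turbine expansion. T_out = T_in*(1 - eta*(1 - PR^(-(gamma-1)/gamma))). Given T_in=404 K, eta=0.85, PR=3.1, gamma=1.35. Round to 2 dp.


T_out = T_in * (1 - eta * (1 - PR^(-(gamma-1)/gamma)))
Exponent = -(1.35-1)/1.35 = -0.25925926
PR^exp = 3.1^(-0.25925926) = 0.74577862
Factor = 1 - 0.85*(1 - 0.74577862) = 0.78391183
T_out = 404 * 0.78391183 = 316.70 K


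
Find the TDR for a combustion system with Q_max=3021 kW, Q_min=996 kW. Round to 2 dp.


TDR = Q_max / Q_min
TDR = 3021 / 996 = 3.03


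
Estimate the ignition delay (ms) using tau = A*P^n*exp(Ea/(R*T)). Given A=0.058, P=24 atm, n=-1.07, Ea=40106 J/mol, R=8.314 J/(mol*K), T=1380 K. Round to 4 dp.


tau = A * P^n * exp(Ea/(R*T))
P^n = 24^(-1.07) = 0.03335600
Ea/(R*T) = 40106/(8.314*1380) = 3.495588
exp(Ea/(R*T)) = 32.969669
tau = 0.058 * 0.03335600 * 32.969669 = 0.0638 ms


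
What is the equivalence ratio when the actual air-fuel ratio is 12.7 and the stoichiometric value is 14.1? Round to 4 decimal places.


phi = AFR_stoich / AFR_actual
phi = 14.1 / 12.7 = 1.1102


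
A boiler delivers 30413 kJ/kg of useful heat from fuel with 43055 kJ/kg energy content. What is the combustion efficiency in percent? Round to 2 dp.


Efficiency = (Q_useful / Q_fuel) * 100
Efficiency = (30413 / 43055) * 100
Efficiency = 0.7064 * 100 = 70.64%


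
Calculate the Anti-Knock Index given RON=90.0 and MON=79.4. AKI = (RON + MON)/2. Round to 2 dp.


AKI = (RON + MON) / 2
AKI = (90.0 + 79.4) / 2
AKI = 169.4 / 2 = 84.70


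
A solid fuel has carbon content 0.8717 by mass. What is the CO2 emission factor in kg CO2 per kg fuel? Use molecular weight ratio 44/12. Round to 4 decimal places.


EF = C_frac * (M_CO2 / M_C)
EF = 0.8717 * (44/12)
EF = 0.8717 * 3.666667 = 3.1962 kg_CO2/kg_fuel


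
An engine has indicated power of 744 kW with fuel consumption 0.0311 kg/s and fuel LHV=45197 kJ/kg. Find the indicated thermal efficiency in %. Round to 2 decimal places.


eta_ith = (IP / (mf * LHV)) * 100
Denominator = 0.0311 * 45197 = 1405.6267 kW
eta_ith = (744 / 1405.6267) * 100 = 52.93%


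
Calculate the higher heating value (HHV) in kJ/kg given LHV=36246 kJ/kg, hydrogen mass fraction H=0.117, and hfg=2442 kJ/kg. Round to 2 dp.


HHV = LHV + hfg * 9 * H
Water addition = 2442 * 9 * 0.117 = 2571.426 kJ/kg
HHV = 36246 + 2571.426 = 38817.43 kJ/kg


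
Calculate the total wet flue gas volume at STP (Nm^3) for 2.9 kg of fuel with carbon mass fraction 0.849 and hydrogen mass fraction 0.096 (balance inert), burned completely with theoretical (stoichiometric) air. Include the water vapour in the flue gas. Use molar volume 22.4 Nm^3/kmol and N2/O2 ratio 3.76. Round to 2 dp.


Per kg fuel: CO2 = (C/12 kmol)*22.4 = (0.849/12)*22.4 = 1.58480 Nm^3
Per kg fuel: H2O = (H/2 kmol)*22.4 = (0.096/2)*22.4 = 1.07520 Nm^3
O2 needed per kg fuel = C/12 + H/4 = 0.849/12 + 0.096/4 = 0.09475000 kmol
Per kg fuel: N2 = O2*3.76*22.4 = 0.09475000*3.76*22.4 = 7.98022 Nm^3
Total per kg = 1.58480 + 1.07520 + 7.98022 = 10.64022 Nm^3
Total = 10.64022 * 2.9 = 30.86 Nm^3


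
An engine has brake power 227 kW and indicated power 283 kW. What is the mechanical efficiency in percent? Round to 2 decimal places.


eta_mech = (BP / IP) * 100
Ratio = 227 / 283 = 0.8021
eta_mech = 0.8021 * 100 = 80.21%


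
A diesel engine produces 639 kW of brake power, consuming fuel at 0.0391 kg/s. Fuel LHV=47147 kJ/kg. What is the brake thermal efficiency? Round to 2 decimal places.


eta_BTE = (BP / (mf * LHV)) * 100
Denominator = 0.0391 * 47147 = 1843.4477 kW
eta_BTE = (639 / 1843.4477) * 100 = 34.66%


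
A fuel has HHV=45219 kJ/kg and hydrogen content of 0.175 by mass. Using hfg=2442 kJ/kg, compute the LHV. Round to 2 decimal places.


LHV = HHV - hfg * 9 * H
Water correction = 2442 * 9 * 0.175 = 3846.150 kJ/kg
LHV = 45219 - 3846.150 = 41372.85 kJ/kg


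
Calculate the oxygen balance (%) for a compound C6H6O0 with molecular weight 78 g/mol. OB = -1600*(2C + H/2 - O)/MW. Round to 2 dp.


OB = -1600 * (2C + H/2 - O) / MW
Inner = 2*6 + 6/2 - 0 = 15.00
OB = -1600 * 15.00 / 78 = -307.69%


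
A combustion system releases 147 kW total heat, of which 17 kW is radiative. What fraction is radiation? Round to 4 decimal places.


f_rad = Q_rad / Q_total
f_rad = 17 / 147 = 0.1156


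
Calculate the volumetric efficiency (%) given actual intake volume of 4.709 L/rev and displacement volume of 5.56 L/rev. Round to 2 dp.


eta_v = (V_actual / V_disp) * 100
Ratio = 4.709 / 5.56 = 0.8469
eta_v = 0.8469 * 100 = 84.69%


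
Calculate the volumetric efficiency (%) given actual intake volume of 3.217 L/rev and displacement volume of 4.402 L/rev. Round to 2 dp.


eta_v = (V_actual / V_disp) * 100
Ratio = 3.217 / 4.402 = 0.7308
eta_v = 0.7308 * 100 = 73.08%


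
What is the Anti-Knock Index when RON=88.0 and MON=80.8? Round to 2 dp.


AKI = (RON + MON) / 2
AKI = (88.0 + 80.8) / 2
AKI = 168.8 / 2 = 84.40


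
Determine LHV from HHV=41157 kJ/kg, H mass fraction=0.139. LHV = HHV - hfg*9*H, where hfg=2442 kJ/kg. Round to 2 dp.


LHV = HHV - hfg * 9 * H
Water correction = 2442 * 9 * 0.139 = 3054.942 kJ/kg
LHV = 41157 - 3054.942 = 38102.06 kJ/kg


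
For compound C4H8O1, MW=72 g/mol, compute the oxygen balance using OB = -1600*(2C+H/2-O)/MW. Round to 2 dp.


OB = -1600 * (2C + H/2 - O) / MW
Inner = 2*4 + 8/2 - 1 = 11.00
OB = -1600 * 11.00 / 72 = -244.44%


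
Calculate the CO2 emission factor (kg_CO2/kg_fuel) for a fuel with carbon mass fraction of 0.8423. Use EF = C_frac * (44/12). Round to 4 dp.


EF = C_frac * (M_CO2 / M_C)
EF = 0.8423 * (44/12)
EF = 0.8423 * 3.666667 = 3.0884 kg_CO2/kg_fuel


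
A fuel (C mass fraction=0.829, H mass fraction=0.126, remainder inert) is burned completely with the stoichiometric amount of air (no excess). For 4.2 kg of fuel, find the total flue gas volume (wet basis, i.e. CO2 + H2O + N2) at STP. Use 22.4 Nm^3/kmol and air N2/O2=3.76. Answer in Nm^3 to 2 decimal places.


Per kg fuel: CO2 = (C/12 kmol)*22.4 = (0.829/12)*22.4 = 1.54747 Nm^3
Per kg fuel: H2O = (H/2 kmol)*22.4 = (0.126/2)*22.4 = 1.41120 Nm^3
O2 needed per kg fuel = C/12 + H/4 = 0.829/12 + 0.126/4 = 0.10058333 kmol
Per kg fuel: N2 = O2*3.76*22.4 = 0.10058333*3.76*22.4 = 8.47153 Nm^3
Total per kg = 1.54747 + 1.41120 + 8.47153 = 11.43020 Nm^3
Total = 11.43020 * 4.2 = 48.01 Nm^3


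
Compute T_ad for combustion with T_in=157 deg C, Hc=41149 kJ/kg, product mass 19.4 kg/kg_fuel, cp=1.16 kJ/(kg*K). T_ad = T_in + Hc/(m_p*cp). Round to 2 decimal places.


T_ad = T_in + Hc / (m_p * cp)
Denominator = 19.4 * 1.16 = 22.5040
Temperature rise = 41149 / 22.5040 = 1828.52 K
T_ad = 157 + 1828.52 = 1985.52 deg C


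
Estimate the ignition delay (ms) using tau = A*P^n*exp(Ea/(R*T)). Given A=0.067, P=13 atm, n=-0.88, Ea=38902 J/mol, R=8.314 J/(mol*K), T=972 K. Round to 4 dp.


tau = A * P^n * exp(Ea/(R*T))
P^n = 13^(-0.88) = 0.10464774
Ea/(R*T) = 38902/(8.314*972) = 4.813884
exp(Ea/(R*T)) = 123.209266
tau = 0.067 * 0.10464774 * 123.209266 = 0.8639 ms


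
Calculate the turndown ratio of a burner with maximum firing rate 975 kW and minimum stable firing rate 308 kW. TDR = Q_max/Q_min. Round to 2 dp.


TDR = Q_max / Q_min
TDR = 975 / 308 = 3.17


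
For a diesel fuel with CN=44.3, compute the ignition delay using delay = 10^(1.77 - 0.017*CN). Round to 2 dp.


delay = 10^(1.77 - 0.017*CN)
Exponent = 1.77 - 0.017*44.3 = 1.0169
delay = 10^1.0169 = 10.40 ms


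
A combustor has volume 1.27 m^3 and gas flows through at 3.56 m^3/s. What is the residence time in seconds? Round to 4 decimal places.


tau = V / Q_flow
tau = 1.27 / 3.56 = 0.3567 s


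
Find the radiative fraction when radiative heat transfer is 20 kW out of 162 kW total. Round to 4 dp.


f_rad = Q_rad / Q_total
f_rad = 20 / 162 = 0.1235


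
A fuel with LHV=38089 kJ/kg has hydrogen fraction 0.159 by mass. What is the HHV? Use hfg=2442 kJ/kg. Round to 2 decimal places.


HHV = LHV + hfg * 9 * H
Water addition = 2442 * 9 * 0.159 = 3494.502 kJ/kg
HHV = 38089 + 3494.502 = 41583.50 kJ/kg


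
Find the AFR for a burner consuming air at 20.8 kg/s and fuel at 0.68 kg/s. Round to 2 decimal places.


AFR = m_air / m_fuel
AFR = 20.8 / 0.68 = 30.59


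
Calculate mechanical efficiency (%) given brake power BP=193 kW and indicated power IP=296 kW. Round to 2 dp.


eta_mech = (BP / IP) * 100
Ratio = 193 / 296 = 0.6520
eta_mech = 0.6520 * 100 = 65.20%


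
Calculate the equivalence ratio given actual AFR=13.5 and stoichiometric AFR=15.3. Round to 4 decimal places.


phi = AFR_stoich / AFR_actual
phi = 15.3 / 13.5 = 1.1333


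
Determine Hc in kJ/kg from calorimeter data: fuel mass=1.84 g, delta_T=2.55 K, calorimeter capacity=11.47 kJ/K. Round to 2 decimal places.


Hc = C_cal * delta_T / m_fuel
Q_released = 11.47 * 2.55 = 29.2485 kJ
m_fuel = 1.84 g = 1.84/1000 kg = 0.001840 kg
Hc = 29.2485 / 0.001840 = 15895.92 kJ/kg


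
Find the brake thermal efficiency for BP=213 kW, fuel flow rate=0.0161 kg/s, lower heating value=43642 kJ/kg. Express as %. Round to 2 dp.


eta_BTE = (BP / (mf * LHV)) * 100
Denominator = 0.0161 * 43642 = 702.6362 kW
eta_BTE = (213 / 702.6362) * 100 = 30.31%


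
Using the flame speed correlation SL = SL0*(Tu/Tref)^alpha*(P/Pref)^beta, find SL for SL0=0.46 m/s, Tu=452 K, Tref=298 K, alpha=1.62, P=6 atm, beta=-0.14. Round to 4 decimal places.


SL = SL0 * (Tu/Tref)^alpha * (P/Pref)^beta
T ratio = 452/298 = 1.51677852
(T ratio)^alpha = 1.51677852^1.62 = 1.963785
(P/Pref)^beta = 6^(-0.14) = 0.778142
SL = 0.46 * 1.963785 * 0.778142 = 0.7029 m/s


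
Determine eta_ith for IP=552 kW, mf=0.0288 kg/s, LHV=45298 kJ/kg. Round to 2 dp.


eta_ith = (IP / (mf * LHV)) * 100
Denominator = 0.0288 * 45298 = 1304.5824 kW
eta_ith = (552 / 1304.5824) * 100 = 42.31%


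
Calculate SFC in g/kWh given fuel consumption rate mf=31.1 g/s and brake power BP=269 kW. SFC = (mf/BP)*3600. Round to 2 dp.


SFC = (mf / BP) * 3600
Rate = 31.1 / 269 = 0.115613 g/(s*kW)
SFC = 0.115613 * 3600 = 416.21 g/kWh


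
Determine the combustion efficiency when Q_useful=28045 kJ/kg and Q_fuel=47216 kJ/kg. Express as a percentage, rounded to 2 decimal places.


Efficiency = (Q_useful / Q_fuel) * 100
Efficiency = (28045 / 47216) * 100
Efficiency = 0.5940 * 100 = 59.40%


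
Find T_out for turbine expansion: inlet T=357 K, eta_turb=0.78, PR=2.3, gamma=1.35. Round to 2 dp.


T_out = T_in * (1 - eta * (1 - PR^(-(gamma-1)/gamma)))
Exponent = -(1.35-1)/1.35 = -0.25925926
PR^exp = 2.3^(-0.25925926) = 0.80578413
Factor = 1 - 0.78*(1 - 0.80578413) = 0.84851162
T_out = 357 * 0.84851162 = 302.92 K


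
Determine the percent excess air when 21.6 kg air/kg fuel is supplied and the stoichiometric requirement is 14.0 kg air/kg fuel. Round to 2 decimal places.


Excess air = actual - stoichiometric = 21.6 - 14.0 = 7.60 kg/kg fuel
Excess air % = (excess / stoich) * 100 = (7.60 / 14.0) * 100 = 54.29%


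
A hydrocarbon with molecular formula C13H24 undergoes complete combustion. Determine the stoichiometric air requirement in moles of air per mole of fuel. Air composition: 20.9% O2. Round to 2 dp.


Balanced combustion: C13H24 + 19 O2 -> 13 CO2 + 12 H2O
O2 needed = C + H/4 = 13 + 24/4 = 19.00 moles
Air moles = O2 / 0.209 = 19.00 / 0.209 = 90.91 moles air


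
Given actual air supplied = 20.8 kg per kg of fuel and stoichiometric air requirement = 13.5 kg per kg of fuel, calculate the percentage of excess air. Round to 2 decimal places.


Excess air = actual - stoichiometric = 20.8 - 13.5 = 7.30 kg/kg fuel
Excess air % = (excess / stoich) * 100 = (7.30 / 13.5) * 100 = 54.07%


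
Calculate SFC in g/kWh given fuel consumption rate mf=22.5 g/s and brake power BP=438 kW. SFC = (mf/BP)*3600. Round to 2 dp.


SFC = (mf / BP) * 3600
Rate = 22.5 / 438 = 0.051370 g/(s*kW)
SFC = 0.051370 * 3600 = 184.93 g/kWh


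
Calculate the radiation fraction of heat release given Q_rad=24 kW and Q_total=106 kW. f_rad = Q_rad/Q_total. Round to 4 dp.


f_rad = Q_rad / Q_total
f_rad = 24 / 106 = 0.2264


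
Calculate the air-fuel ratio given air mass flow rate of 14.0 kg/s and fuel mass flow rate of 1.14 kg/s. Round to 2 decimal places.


AFR = m_air / m_fuel
AFR = 14.0 / 1.14 = 12.28


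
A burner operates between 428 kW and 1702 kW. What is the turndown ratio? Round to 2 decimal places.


TDR = Q_max / Q_min
TDR = 1702 / 428 = 3.98


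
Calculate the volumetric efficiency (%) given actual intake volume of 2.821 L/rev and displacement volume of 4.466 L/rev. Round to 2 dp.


eta_v = (V_actual / V_disp) * 100
Ratio = 2.821 / 4.466 = 0.6317
eta_v = 0.6317 * 100 = 63.17%


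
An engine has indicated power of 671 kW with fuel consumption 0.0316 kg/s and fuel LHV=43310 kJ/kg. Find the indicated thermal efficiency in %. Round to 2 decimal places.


eta_ith = (IP / (mf * LHV)) * 100
Denominator = 0.0316 * 43310 = 1368.5960 kW
eta_ith = (671 / 1368.5960) * 100 = 49.03%


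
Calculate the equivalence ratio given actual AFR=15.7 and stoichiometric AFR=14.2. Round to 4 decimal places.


phi = AFR_stoich / AFR_actual
phi = 14.2 / 15.7 = 0.9045


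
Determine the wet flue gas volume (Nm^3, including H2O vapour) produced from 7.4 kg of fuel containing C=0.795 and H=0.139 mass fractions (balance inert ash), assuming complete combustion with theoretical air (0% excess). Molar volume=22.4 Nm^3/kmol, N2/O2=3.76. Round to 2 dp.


Per kg fuel: CO2 = (C/12 kmol)*22.4 = (0.795/12)*22.4 = 1.48400 Nm^3
Per kg fuel: H2O = (H/2 kmol)*22.4 = (0.139/2)*22.4 = 1.55680 Nm^3
O2 needed per kg fuel = C/12 + H/4 = 0.795/12 + 0.139/4 = 0.10100000 kmol
Per kg fuel: N2 = O2*3.76*22.4 = 0.10100000*3.76*22.4 = 8.50662 Nm^3
Total per kg = 1.48400 + 1.55680 + 8.50662 = 11.54742 Nm^3
Total = 11.54742 * 7.4 = 85.45 Nm^3


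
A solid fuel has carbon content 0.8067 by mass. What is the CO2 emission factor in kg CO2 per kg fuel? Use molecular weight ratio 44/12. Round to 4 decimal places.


EF = C_frac * (M_CO2 / M_C)
EF = 0.8067 * (44/12)
EF = 0.8067 * 3.666667 = 2.9579 kg_CO2/kg_fuel


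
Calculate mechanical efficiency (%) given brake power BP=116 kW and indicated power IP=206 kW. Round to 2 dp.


eta_mech = (BP / IP) * 100
Ratio = 116 / 206 = 0.5631
eta_mech = 0.5631 * 100 = 56.31%


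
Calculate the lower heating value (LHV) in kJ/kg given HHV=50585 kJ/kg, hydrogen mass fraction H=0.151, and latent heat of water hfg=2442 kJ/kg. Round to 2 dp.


LHV = HHV - hfg * 9 * H
Water correction = 2442 * 9 * 0.151 = 3318.678 kJ/kg
LHV = 50585 - 3318.678 = 47266.32 kJ/kg


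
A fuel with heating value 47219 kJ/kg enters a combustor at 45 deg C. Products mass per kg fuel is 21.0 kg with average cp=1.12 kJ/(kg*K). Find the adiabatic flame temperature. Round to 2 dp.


T_ad = T_in + Hc / (m_p * cp)
Denominator = 21.0 * 1.12 = 23.5200
Temperature rise = 47219 / 23.5200 = 2007.61 K
T_ad = 45 + 2007.61 = 2052.61 deg C


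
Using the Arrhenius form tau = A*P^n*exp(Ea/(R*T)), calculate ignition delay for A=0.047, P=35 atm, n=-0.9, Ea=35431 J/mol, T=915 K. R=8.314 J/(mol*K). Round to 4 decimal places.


tau = A * P^n * exp(Ea/(R*T))
P^n = 35^(-0.9) = 0.04076982
Ea/(R*T) = 35431/(8.314*915) = 4.657494
exp(Ea/(R*T)) = 105.371680
tau = 0.047 * 0.04076982 * 105.371680 = 0.2019 ms


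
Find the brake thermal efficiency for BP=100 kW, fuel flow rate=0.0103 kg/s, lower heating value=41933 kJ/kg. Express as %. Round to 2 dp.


eta_BTE = (BP / (mf * LHV)) * 100
Denominator = 0.0103 * 41933 = 431.9099 kW
eta_BTE = (100 / 431.9099) * 100 = 23.15%


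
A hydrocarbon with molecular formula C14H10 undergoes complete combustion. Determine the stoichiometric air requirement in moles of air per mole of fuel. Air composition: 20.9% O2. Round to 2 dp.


Balanced combustion: C14H10 + 16.5 O2 -> 14 CO2 + 5 H2O
O2 needed = C + H/4 = 14 + 10/4 = 16.50 moles
Air moles = O2 / 0.209 = 16.50 / 0.209 = 78.95 moles air


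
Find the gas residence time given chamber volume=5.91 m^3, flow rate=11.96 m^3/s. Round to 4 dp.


tau = V / Q_flow
tau = 5.91 / 11.96 = 0.4941 s


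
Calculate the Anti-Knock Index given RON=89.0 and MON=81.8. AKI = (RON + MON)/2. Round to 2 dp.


AKI = (RON + MON) / 2
AKI = (89.0 + 81.8) / 2
AKI = 170.8 / 2 = 85.40


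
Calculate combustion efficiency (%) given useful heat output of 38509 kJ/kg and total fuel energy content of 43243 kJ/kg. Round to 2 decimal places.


Efficiency = (Q_useful / Q_fuel) * 100
Efficiency = (38509 / 43243) * 100
Efficiency = 0.8905 * 100 = 89.05%


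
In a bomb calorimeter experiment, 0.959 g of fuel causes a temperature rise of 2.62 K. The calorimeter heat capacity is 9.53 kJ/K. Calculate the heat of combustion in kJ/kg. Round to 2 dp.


Hc = C_cal * delta_T / m_fuel
Q_released = 9.53 * 2.62 = 24.9686 kJ
m_fuel = 0.959 g = 0.959/1000 kg = 0.000959 kg
Hc = 24.9686 / 0.000959 = 26036.08 kJ/kg


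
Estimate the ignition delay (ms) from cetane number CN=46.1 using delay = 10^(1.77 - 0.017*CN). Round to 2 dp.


delay = 10^(1.77 - 0.017*CN)
Exponent = 1.77 - 0.017*46.1 = 0.9863
delay = 10^0.9863 = 9.69 ms


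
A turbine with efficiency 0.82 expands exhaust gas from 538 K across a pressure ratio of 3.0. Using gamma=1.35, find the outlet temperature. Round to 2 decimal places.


T_out = T_in * (1 - eta * (1 - PR^(-(gamma-1)/gamma)))
Exponent = -(1.35-1)/1.35 = -0.25925926
PR^exp = 3.0^(-0.25925926) = 0.75214556
Factor = 1 - 0.82*(1 - 0.75214556) = 0.79675936
T_out = 538 * 0.79675936 = 428.66 K


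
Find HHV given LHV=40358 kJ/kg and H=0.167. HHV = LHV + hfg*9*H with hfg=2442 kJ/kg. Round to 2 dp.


HHV = LHV + hfg * 9 * H
Water addition = 2442 * 9 * 0.167 = 3670.326 kJ/kg
HHV = 40358 + 3670.326 = 44028.33 kJ/kg


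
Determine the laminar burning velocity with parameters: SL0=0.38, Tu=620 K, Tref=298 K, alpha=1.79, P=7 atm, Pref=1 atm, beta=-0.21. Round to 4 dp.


SL = SL0 * (Tu/Tref)^alpha * (P/Pref)^beta
T ratio = 620/298 = 2.08053691
(T ratio)^alpha = 2.08053691^1.79 = 3.711368
(P/Pref)^beta = 7^(-0.21) = 0.664553
SL = 0.38 * 3.711368 * 0.664553 = 0.9372 m/s


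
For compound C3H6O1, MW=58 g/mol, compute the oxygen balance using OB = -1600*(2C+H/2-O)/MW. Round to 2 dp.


OB = -1600 * (2C + H/2 - O) / MW
Inner = 2*3 + 6/2 - 1 = 8.00
OB = -1600 * 8.00 / 58 = -220.69%


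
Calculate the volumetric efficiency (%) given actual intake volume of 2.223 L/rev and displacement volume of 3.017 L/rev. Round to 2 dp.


eta_v = (V_actual / V_disp) * 100
Ratio = 2.223 / 3.017 = 0.7368
eta_v = 0.7368 * 100 = 73.68%


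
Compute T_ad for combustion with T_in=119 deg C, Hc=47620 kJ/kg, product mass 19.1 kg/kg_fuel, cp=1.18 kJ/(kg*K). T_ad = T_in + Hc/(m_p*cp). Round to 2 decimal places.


T_ad = T_in + Hc / (m_p * cp)
Denominator = 19.1 * 1.18 = 22.5380
Temperature rise = 47620 / 22.5380 = 2112.88 K
T_ad = 119 + 2112.88 = 2231.88 deg C


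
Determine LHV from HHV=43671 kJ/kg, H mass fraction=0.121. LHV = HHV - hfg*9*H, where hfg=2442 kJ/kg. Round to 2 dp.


LHV = HHV - hfg * 9 * H
Water correction = 2442 * 9 * 0.121 = 2659.338 kJ/kg
LHV = 43671 - 2659.338 = 41011.66 kJ/kg


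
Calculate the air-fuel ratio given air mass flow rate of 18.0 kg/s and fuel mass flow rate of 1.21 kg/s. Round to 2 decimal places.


AFR = m_air / m_fuel
AFR = 18.0 / 1.21 = 14.88


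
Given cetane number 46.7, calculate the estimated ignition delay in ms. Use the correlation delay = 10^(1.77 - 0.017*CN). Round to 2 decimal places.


delay = 10^(1.77 - 0.017*CN)
Exponent = 1.77 - 0.017*46.7 = 0.9761
delay = 10^0.9761 = 9.46 ms


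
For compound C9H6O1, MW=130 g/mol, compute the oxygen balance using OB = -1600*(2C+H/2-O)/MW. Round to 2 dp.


OB = -1600 * (2C + H/2 - O) / MW
Inner = 2*9 + 6/2 - 1 = 20.00
OB = -1600 * 20.00 / 130 = -246.15%


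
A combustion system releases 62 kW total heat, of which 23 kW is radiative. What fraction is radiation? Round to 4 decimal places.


f_rad = Q_rad / Q_total
f_rad = 23 / 62 = 0.3710


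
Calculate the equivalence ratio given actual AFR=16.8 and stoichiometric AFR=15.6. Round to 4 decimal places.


phi = AFR_stoich / AFR_actual
phi = 15.6 / 16.8 = 0.9286


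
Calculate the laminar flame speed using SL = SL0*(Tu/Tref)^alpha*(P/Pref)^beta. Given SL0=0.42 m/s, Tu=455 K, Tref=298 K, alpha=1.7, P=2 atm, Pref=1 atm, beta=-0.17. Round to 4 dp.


SL = SL0 * (Tu/Tref)^alpha * (P/Pref)^beta
T ratio = 455/298 = 1.52684564
(T ratio)^alpha = 1.52684564^1.7 = 2.053297
(P/Pref)^beta = 2^(-0.17) = 0.888843
SL = 0.42 * 2.053297 * 0.888843 = 0.7665 m/s


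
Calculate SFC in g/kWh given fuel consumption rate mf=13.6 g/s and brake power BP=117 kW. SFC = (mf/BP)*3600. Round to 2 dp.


SFC = (mf / BP) * 3600
Rate = 13.6 / 117 = 0.116239 g/(s*kW)
SFC = 0.116239 * 3600 = 418.46 g/kWh


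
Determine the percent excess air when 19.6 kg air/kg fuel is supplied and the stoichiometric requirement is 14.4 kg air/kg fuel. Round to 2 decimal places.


Excess air = actual - stoichiometric = 19.6 - 14.4 = 5.20 kg/kg fuel
Excess air % = (excess / stoich) * 100 = (5.20 / 14.4) * 100 = 36.11%


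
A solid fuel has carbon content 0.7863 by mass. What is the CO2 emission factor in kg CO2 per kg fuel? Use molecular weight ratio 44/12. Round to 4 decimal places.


EF = C_frac * (M_CO2 / M_C)
EF = 0.7863 * (44/12)
EF = 0.7863 * 3.666667 = 2.8831 kg_CO2/kg_fuel


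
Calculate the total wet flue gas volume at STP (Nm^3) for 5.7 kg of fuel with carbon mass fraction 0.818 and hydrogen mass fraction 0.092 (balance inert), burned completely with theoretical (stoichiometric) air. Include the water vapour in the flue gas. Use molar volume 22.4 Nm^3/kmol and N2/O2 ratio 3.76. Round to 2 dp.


Per kg fuel: CO2 = (C/12 kmol)*22.4 = (0.818/12)*22.4 = 1.52693 Nm^3
Per kg fuel: H2O = (H/2 kmol)*22.4 = (0.092/2)*22.4 = 1.03040 Nm^3
O2 needed per kg fuel = C/12 + H/4 = 0.818/12 + 0.092/4 = 0.09116667 kmol
Per kg fuel: N2 = O2*3.76*22.4 = 0.09116667*3.76*22.4 = 7.67842 Nm^3
Total per kg = 1.52693 + 1.03040 + 7.67842 = 10.23575 Nm^3
Total = 10.23575 * 5.7 = 58.34 Nm^3


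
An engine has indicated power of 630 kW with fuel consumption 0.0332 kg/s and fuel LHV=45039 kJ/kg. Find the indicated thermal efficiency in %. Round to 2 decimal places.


eta_ith = (IP / (mf * LHV)) * 100
Denominator = 0.0332 * 45039 = 1495.2948 kW
eta_ith = (630 / 1495.2948) * 100 = 42.13%


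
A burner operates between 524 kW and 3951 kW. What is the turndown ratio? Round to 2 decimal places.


TDR = Q_max / Q_min
TDR = 3951 / 524 = 7.54


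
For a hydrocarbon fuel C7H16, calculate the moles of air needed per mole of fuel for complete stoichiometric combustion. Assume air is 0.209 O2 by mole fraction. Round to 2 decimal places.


Balanced combustion: C7H16 + 11 O2 -> 7 CO2 + 8 H2O
O2 needed = C + H/4 = 7 + 16/4 = 11.00 moles
Air moles = O2 / 0.209 = 11.00 / 0.209 = 52.63 moles air


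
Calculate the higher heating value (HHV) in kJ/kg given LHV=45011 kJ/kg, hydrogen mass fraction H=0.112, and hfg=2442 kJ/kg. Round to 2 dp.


HHV = LHV + hfg * 9 * H
Water addition = 2442 * 9 * 0.112 = 2461.536 kJ/kg
HHV = 45011 + 2461.536 = 47472.54 kJ/kg


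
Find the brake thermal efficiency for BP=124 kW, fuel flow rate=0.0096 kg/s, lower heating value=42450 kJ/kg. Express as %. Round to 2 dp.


eta_BTE = (BP / (mf * LHV)) * 100
Denominator = 0.0096 * 42450 = 407.5200 kW
eta_BTE = (124 / 407.5200) * 100 = 30.43%


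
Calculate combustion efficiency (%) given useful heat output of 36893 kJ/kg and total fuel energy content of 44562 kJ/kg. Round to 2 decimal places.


Efficiency = (Q_useful / Q_fuel) * 100
Efficiency = (36893 / 44562) * 100
Efficiency = 0.8279 * 100 = 82.79%


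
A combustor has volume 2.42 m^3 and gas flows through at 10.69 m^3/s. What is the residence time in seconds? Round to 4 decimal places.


tau = V / Q_flow
tau = 2.42 / 10.69 = 0.2264 s


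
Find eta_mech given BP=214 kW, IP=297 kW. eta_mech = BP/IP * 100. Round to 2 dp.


eta_mech = (BP / IP) * 100
Ratio = 214 / 297 = 0.7205
eta_mech = 0.7205 * 100 = 72.05%


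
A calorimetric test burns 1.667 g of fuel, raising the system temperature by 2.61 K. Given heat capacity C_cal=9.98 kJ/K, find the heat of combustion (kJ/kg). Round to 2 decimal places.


Hc = C_cal * delta_T / m_fuel
Q_released = 9.98 * 2.61 = 26.0478 kJ
m_fuel = 1.667 g = 1.667/1000 kg = 0.001667 kg
Hc = 26.0478 / 0.001667 = 15625.55 kJ/kg


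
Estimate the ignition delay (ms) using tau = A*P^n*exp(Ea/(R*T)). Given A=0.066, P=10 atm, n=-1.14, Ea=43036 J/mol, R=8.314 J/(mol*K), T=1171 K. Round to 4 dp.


tau = A * P^n * exp(Ea/(R*T))
P^n = 10^(-1.14) = 0.07244360
Ea/(R*T) = 43036/(8.314*1171) = 4.420435
exp(Ea/(R*T)) = 83.132419
tau = 0.066 * 0.07244360 * 83.132419 = 0.3975 ms


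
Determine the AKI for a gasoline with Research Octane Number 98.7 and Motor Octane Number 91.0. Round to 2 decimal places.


AKI = (RON + MON) / 2
AKI = (98.7 + 91.0) / 2
AKI = 189.7 / 2 = 94.85


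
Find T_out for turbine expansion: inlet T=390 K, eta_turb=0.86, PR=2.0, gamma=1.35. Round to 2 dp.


T_out = T_in * (1 - eta * (1 - PR^(-(gamma-1)/gamma)))
Exponent = -(1.35-1)/1.35 = -0.25925926
PR^exp = 2.0^(-0.25925926) = 0.83551680
Factor = 1 - 0.86*(1 - 0.83551680) = 0.85854445
T_out = 390 * 0.85854445 = 334.83 K


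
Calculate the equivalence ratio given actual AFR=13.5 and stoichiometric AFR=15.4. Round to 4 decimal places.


phi = AFR_stoich / AFR_actual
phi = 15.4 / 13.5 = 1.1407


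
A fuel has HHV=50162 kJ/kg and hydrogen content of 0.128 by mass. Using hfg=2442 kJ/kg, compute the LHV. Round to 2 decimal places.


LHV = HHV - hfg * 9 * H
Water correction = 2442 * 9 * 0.128 = 2813.184 kJ/kg
LHV = 50162 - 2813.184 = 47348.82 kJ/kg


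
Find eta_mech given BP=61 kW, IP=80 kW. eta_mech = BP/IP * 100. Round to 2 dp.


eta_mech = (BP / IP) * 100
Ratio = 61 / 80 = 0.7625
eta_mech = 0.7625 * 100 = 76.25%


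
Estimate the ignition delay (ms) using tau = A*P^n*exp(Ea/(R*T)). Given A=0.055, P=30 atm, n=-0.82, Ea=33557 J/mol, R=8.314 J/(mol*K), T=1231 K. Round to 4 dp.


tau = A * P^n * exp(Ea/(R*T))
P^n = 30^(-0.82) = 0.06148378
Ea/(R*T) = 33557/(8.314*1231) = 3.278801
exp(Ea/(R*T)) = 26.543927
tau = 0.055 * 0.06148378 * 26.543927 = 0.0898 ms


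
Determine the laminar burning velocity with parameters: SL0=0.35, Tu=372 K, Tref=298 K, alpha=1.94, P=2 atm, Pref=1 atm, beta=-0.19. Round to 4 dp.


SL = SL0 * (Tu/Tref)^alpha * (P/Pref)^beta
T ratio = 372/298 = 1.24832215
(T ratio)^alpha = 1.24832215^1.94 = 1.537708
(P/Pref)^beta = 2^(-0.19) = 0.876606
SL = 0.35 * 1.537708 * 0.876606 = 0.4718 m/s


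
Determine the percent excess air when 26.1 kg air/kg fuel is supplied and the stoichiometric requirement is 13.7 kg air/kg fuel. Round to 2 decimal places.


Excess air = actual - stoichiometric = 26.1 - 13.7 = 12.40 kg/kg fuel
Excess air % = (excess / stoich) * 100 = (12.40 / 13.7) * 100 = 90.51%


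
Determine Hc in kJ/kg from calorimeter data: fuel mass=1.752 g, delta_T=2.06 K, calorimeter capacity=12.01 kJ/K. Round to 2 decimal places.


Hc = C_cal * delta_T / m_fuel
Q_released = 12.01 * 2.06 = 24.7406 kJ
m_fuel = 1.752 g = 1.752/1000 kg = 0.001752 kg
Hc = 24.7406 / 0.001752 = 14121.35 kJ/kg


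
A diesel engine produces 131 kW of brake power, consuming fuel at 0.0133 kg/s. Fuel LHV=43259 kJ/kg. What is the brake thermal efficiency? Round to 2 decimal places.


eta_BTE = (BP / (mf * LHV)) * 100
Denominator = 0.0133 * 43259 = 575.3447 kW
eta_BTE = (131 / 575.3447) * 100 = 22.77%


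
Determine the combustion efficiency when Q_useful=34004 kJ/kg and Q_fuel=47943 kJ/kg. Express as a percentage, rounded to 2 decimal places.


Efficiency = (Q_useful / Q_fuel) * 100
Efficiency = (34004 / 47943) * 100
Efficiency = 0.7093 * 100 = 70.93%


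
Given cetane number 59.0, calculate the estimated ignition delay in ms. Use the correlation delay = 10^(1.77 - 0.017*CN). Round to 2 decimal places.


delay = 10^(1.77 - 0.017*CN)
Exponent = 1.77 - 0.017*59.0 = 0.7670
delay = 10^0.7670 = 5.85 ms


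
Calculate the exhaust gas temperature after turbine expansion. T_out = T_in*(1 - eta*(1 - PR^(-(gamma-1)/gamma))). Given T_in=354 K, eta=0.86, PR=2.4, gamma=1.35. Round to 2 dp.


T_out = T_in * (1 - eta * (1 - PR^(-(gamma-1)/gamma)))
Exponent = -(1.35-1)/1.35 = -0.25925926
PR^exp = 2.4^(-0.25925926) = 0.79694200
Factor = 1 - 0.86*(1 - 0.79694200) = 0.82537012
T_out = 354 * 0.82537012 = 292.18 K


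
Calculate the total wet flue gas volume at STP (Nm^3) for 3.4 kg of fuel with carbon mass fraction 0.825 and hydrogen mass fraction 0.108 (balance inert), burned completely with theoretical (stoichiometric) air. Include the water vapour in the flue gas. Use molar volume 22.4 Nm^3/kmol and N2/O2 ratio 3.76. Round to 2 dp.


Per kg fuel: CO2 = (C/12 kmol)*22.4 = (0.825/12)*22.4 = 1.54000 Nm^3
Per kg fuel: H2O = (H/2 kmol)*22.4 = (0.108/2)*22.4 = 1.20960 Nm^3
O2 needed per kg fuel = C/12 + H/4 = 0.825/12 + 0.108/4 = 0.09575000 kmol
Per kg fuel: N2 = O2*3.76*22.4 = 0.09575000*3.76*22.4 = 8.06445 Nm^3
Total per kg = 1.54000 + 1.20960 + 8.06445 = 10.81405 Nm^3
Total = 10.81405 * 3.4 = 36.77 Nm^3


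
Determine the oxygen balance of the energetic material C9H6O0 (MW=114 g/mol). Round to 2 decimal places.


OB = -1600 * (2C + H/2 - O) / MW
Inner = 2*9 + 6/2 - 0 = 21.00
OB = -1600 * 21.00 / 114 = -294.74%


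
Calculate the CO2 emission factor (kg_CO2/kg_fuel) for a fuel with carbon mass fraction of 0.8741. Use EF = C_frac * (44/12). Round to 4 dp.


EF = C_frac * (M_CO2 / M_C)
EF = 0.8741 * (44/12)
EF = 0.8741 * 3.666667 = 3.2050 kg_CO2/kg_fuel


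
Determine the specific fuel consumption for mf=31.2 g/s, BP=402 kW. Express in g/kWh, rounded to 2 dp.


SFC = (mf / BP) * 3600
Rate = 31.2 / 402 = 0.077612 g/(s*kW)
SFC = 0.077612 * 3600 = 279.40 g/kWh


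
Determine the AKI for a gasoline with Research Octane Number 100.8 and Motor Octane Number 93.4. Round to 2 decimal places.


AKI = (RON + MON) / 2
AKI = (100.8 + 93.4) / 2
AKI = 194.2 / 2 = 97.10


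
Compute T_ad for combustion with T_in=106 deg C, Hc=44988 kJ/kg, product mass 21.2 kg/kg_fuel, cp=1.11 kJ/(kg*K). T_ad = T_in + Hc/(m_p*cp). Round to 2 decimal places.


T_ad = T_in + Hc / (m_p * cp)
Denominator = 21.2 * 1.11 = 23.5320
Temperature rise = 44988 / 23.5320 = 1911.78 K
T_ad = 106 + 1911.78 = 2017.78 deg C


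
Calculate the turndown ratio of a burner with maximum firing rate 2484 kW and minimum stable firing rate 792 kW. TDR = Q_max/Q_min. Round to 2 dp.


TDR = Q_max / Q_min
TDR = 2484 / 792 = 3.14


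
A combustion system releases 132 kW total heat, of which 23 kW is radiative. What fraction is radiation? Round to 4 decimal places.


f_rad = Q_rad / Q_total
f_rad = 23 / 132 = 0.1742


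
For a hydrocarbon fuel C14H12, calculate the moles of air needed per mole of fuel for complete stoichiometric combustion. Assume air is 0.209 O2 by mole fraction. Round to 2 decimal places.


Balanced combustion: C14H12 + 17 O2 -> 14 CO2 + 6 H2O
O2 needed = C + H/4 = 14 + 12/4 = 17.00 moles
Air moles = O2 / 0.209 = 17.00 / 0.209 = 81.34 moles air


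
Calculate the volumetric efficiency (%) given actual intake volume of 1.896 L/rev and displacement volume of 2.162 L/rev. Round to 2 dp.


eta_v = (V_actual / V_disp) * 100
Ratio = 1.896 / 2.162 = 0.8770
eta_v = 0.8770 * 100 = 87.70%


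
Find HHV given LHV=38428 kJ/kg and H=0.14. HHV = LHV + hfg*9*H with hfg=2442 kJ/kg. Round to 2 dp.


HHV = LHV + hfg * 9 * H
Water addition = 2442 * 9 * 0.14 = 3076.920 kJ/kg
HHV = 38428 + 3076.920 = 41504.92 kJ/kg
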